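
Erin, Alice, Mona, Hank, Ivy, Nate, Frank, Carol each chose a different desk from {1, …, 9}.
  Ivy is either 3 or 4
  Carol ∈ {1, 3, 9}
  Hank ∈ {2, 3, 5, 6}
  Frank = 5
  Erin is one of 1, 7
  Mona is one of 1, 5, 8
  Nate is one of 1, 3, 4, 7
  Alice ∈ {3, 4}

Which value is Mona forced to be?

Frank's domain is down to {5}, so Frank = 5. Eliminate 5 elsewhere: Mona, Hank.
Alice and Ivy between them cover only {3, 4} — a naked pair. Remove those values from Hank, Nate, Carol.
Erin and Nate share exactly the 2 values {1, 7}; by pigeonhole those values go to them, so strike 1, 7 from Mona, Carol.
So Mona = 8.

8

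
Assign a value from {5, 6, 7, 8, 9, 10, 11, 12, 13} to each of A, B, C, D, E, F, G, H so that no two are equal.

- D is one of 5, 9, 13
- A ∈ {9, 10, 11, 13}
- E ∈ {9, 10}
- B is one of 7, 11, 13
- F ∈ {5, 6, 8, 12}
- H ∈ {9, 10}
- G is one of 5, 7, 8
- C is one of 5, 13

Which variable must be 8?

E and H share exactly the 2 values {9, 10}; by pigeonhole those values go to them, so strike 9, 10 from A, D.
The 2 variables C and D are confined to {5, 13}, which locks those values in; drop them from A, B, F, G.
A's domain is down to {11}, so A = 11. Remove 11 from B.
B's domain is down to {7}, so B = 7. Strike 7 from G.
So 8 goes to G.

G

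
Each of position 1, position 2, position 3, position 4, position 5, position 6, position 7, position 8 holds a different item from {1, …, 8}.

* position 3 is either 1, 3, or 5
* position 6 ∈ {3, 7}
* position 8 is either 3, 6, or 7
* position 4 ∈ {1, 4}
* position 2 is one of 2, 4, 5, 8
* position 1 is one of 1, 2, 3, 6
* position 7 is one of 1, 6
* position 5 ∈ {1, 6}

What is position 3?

The 8 variables together cover exactly {1, 2, 3, 4, 5, 6, 7, 8} — 8 values for 8 variables — and 8 appears only in position 2's list, so position 2 = 8.
The 7 still-open variables draw from only 7 values {1, 2, 3, 4, 5, 6, 7}, so each is used; only position 1 can be 2, hence position 1 = 2.
The 6 still-open variables draw from only 6 values {1, 3, 4, 5, 6, 7}, so each is used; only position 4 can be 4, hence position 4 = 4.
The 5 still-open variables draw from only 5 values {1, 3, 5, 6, 7}, so each is used; only position 3 can be 5, hence position 3 = 5.

5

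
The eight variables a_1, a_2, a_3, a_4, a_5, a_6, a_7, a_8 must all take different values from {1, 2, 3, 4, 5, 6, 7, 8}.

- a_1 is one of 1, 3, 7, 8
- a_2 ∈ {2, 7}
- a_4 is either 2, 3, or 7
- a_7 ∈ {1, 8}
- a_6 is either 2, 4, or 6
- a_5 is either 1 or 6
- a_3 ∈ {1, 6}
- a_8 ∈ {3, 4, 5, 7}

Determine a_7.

8

Among the 8 variables, 5 fits only a_8 (and all 8 values in {1, 2, 3, 4, 5, 6, 7, 8} must be used), so a_8 = 5.
The 7 still-open variables together cover exactly {1, 2, 3, 4, 6, 7, 8} — 7 values for 7 variables — and 4 appears only in a_6's list, so a_6 = 4.
The 2 variables a_3 and a_5 are confined to {1, 6}, which locks those values in; drop them from a_1, a_7.
So a_7 = 8.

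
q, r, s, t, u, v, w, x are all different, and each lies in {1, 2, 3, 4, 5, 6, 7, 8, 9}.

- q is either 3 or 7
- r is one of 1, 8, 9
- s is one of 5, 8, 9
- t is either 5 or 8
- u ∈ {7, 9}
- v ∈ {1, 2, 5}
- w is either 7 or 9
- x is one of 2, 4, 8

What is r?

Among the 8 variables, 3 fits only q (and all 8 values in {1, 2, 3, 4, 5, 7, 8, 9} must be used), so q = 3.
Among the 7 still-open variables, 4 fits only x (and all 7 values in {1, 2, 4, 5, 7, 8, 9} must be used), so x = 4.
The 6 still-open variables together cover exactly {1, 2, 5, 7, 8, 9} — 6 values for 6 variables — and 2 appears only in v's list, so v = 2.
The 5 still-open variables together cover exactly {1, 5, 7, 8, 9} — 5 values for 5 variables — and 1 appears only in r's list, so r = 1.

1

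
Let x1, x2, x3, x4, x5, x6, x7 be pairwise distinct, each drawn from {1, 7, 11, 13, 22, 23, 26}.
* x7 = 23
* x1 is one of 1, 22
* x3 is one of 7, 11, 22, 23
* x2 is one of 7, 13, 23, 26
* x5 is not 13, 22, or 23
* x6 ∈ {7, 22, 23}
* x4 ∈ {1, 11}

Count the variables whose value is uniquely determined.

3

x7 has just one choice, so x7 = 23. Remove 23 from x2, x3, x6.
The 6 still-open variables together cover exactly {1, 7, 11, 13, 22, 26} — 6 values for 6 variables — and 13 appears only in x2's list, so x2 = 13.
The 5 still-open variables together cover exactly {1, 7, 11, 22, 26} — 5 values for 5 variables — and 26 appears only in x5's list, so x5 = 26.
Determined: x2=13, x5=26, x7=23. The other variables each still have more than one consistent value. That makes 3.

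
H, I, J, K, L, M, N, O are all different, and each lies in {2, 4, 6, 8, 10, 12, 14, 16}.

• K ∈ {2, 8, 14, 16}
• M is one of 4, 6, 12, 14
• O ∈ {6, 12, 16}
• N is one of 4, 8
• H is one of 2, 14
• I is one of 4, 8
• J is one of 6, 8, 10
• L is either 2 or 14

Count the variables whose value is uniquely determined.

Among the 8 variables, 10 fits only J (and all 8 values in {2, 4, 6, 8, 10, 12, 14, 16} must be used), so J = 10.
The 2 variables H and L are confined to {2, 14}, which locks those values in; drop them from K, M.
I and N share exactly the 2 values {4, 8}; by pigeonhole those values go to them, so strike 4, 8 from K, M.
K's domain is down to {16}, so K = 16. Strike 16 from O.
Determined: J=10, K=16. The other variables each still have more than one consistent value. That makes 2.

2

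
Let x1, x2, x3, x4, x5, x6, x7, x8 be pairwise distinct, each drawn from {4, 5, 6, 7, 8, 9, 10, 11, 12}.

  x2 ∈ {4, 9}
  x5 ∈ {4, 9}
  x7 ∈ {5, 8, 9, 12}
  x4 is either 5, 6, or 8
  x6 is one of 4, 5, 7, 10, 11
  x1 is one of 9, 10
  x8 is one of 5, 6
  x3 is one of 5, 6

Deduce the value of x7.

12

x2 and x5 between them cover only {4, 9} — a naked pair. Remove those values from x1, x6, x7.
That leaves x1 = 10. Remove 10 from x6.
x3 and x8 share exactly the 2 values {5, 6}; by pigeonhole those values go to them, so strike 5, 6 from x4, x6, x7.
x4 has just one choice, so x4 = 8. Strike 8 from x7.
So x7 = 12.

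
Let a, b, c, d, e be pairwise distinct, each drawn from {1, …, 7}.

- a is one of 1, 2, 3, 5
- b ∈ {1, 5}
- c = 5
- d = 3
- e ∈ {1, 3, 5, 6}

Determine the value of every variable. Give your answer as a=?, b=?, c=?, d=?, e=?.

a=2, b=1, c=5, d=3, e=6

c's domain is down to {5}, so c = 5. Eliminate 5 elsewhere: a, b, e.
d has just one choice, so d = 3. Eliminate 3 elsewhere: a, e.
b's domain is down to {1}, so b = 1. Eliminate 1 elsewhere: a, e.
That leaves e = 6.
That leaves a = 2.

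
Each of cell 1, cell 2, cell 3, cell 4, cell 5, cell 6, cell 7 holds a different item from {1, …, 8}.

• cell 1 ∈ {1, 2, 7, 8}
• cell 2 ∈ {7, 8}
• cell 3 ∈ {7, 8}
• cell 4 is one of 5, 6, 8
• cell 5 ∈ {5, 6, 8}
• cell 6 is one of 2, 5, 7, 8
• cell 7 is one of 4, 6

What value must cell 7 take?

The 7 variables draw from only 7 values {1, 2, 4, 5, 6, 7, 8}, so each is used; only cell 1 can be 1, hence cell 1 = 1.
Among the 6 still-open variables, 2 fits only cell 6 (and all 6 values in {2, 4, 5, 6, 7, 8} must be used), so cell 6 = 2.
The 5 still-open variables together cover exactly {4, 5, 6, 7, 8} — 5 values for 5 variables — and 4 appears only in cell 7's list, so cell 7 = 4.

4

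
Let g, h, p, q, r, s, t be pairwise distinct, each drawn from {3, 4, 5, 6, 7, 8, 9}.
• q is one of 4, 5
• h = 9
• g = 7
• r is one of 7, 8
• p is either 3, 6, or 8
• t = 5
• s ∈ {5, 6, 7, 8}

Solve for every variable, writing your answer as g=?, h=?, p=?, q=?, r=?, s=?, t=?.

g=7, h=9, p=3, q=4, r=8, s=6, t=5

g's domain is down to {7}, so g = 7. Strike 7 from r, s.
h has just one choice, so h = 9.
That leaves r = 8. Eliminate 8 elsewhere: p, s.
t's domain is down to {5}, so t = 5. Eliminate 5 elsewhere: q, s.
q has just one choice, so q = 4.
That leaves s = 6. Remove 6 from p.
p's domain is down to {3}, so p = 3.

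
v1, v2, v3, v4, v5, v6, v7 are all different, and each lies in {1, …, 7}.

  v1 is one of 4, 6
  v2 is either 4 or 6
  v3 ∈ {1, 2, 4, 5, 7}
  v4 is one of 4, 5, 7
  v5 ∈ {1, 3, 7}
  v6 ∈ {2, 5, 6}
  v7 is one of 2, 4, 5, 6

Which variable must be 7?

v4

The 7 variables together cover exactly {1, 2, 3, 4, 5, 6, 7} — 7 values for 7 variables — and 3 appears only in v5's list, so v5 = 3.
The 6 still-open variables draw from only 6 values {1, 2, 4, 5, 6, 7}, so each is used; only v3 can be 1, hence v3 = 1.
The 5 still-open variables draw from only 5 values {2, 4, 5, 6, 7}, so each is used; only v4 can be 7, hence v4 = 7.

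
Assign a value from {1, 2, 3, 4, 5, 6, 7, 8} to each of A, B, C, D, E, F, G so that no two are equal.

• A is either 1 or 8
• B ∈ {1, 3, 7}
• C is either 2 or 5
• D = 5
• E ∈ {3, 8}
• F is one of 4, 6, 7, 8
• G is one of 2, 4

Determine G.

D must be 5 (only option left). Eliminate 5 elsewhere: C.
C has just one choice, so C = 2. So G can't be 2.
So G = 4.

4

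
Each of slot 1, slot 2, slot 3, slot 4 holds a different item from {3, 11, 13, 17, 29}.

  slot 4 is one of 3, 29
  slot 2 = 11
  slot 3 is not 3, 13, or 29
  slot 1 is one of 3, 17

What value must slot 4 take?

slot 2 has just one choice, so slot 2 = 11. Strike 11 from slot 3.
That leaves slot 3 = 17. Eliminate 17 elsewhere: slot 1.
slot 1 must be 3 (only option left). Strike 3 from slot 4.
So slot 4 = 29.

29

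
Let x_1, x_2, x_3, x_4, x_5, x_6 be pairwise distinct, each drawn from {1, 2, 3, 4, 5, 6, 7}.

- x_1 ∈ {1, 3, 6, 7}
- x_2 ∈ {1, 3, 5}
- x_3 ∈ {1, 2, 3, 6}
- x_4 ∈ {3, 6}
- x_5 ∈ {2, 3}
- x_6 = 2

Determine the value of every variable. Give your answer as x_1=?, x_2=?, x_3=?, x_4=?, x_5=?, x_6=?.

x_6 must be 2 (only option left). Eliminate 2 elsewhere: x_3, x_5.
x_5's domain is down to {3}, so x_5 = 3. So x_1, x_2, x_3, x_4 can't be 3.
x_4's domain is down to {6}, so x_4 = 6. Strike 6 from x_1, x_3.
x_3's domain is down to {1}, so x_3 = 1. Strike 1 from x_1, x_2.
That leaves x_1 = 7.
x_2's domain is down to {5}, so x_2 = 5.

x_1=7, x_2=5, x_3=1, x_4=6, x_5=3, x_6=2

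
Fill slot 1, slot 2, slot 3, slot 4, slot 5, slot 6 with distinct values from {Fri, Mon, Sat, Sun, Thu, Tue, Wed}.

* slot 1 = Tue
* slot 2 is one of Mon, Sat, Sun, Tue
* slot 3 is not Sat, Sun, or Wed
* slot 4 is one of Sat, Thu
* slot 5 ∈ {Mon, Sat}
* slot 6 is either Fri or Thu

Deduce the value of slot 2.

Sun

slot 1 must be Tue (only option left). Remove Tue from slot 2, slot 3.
Among the 5 still-open variables, Sun fits only slot 2 (and all 5 values in {Fri, Mon, Sat, Sun, Thu} must be used), so slot 2 = Sun.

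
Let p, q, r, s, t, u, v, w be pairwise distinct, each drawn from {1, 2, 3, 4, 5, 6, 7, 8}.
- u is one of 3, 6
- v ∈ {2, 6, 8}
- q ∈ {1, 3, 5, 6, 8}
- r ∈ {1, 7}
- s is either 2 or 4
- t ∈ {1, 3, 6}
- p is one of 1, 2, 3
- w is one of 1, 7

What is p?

2

Among the 8 variables, 4 fits only s (and all 8 values in {1, 2, 3, 4, 5, 6, 7, 8} must be used), so s = 4.
The 7 still-open variables draw from only 7 values {1, 2, 3, 5, 6, 7, 8}, so each is used; only q can be 5, hence q = 5.
Among the 6 still-open variables, 8 fits only v (and all 6 values in {1, 2, 3, 6, 7, 8} must be used), so v = 8.
The 5 still-open variables draw from only 5 values {1, 2, 3, 6, 7}, so each is used; only p can be 2, hence p = 2.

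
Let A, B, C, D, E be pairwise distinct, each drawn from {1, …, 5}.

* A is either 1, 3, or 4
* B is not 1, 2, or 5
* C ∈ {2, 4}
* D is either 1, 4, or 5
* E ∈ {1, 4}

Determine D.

The 5 variables draw from only 5 values {1, 2, 3, 4, 5}, so each is used; only C can be 2, hence C = 2.
The 4 still-open variables together cover exactly {1, 3, 4, 5} — 4 values for 4 variables — and 5 appears only in D's list, so D = 5.

5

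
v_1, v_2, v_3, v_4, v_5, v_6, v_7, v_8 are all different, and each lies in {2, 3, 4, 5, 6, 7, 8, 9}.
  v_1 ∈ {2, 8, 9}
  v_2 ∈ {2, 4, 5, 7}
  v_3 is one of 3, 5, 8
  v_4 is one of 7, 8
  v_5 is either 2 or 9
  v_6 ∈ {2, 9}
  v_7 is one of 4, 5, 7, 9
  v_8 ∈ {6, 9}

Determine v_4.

The 8 variables together cover exactly {2, 3, 4, 5, 6, 7, 8, 9} — 8 values for 8 variables — and 3 appears only in v_3's list, so v_3 = 3.
The 7 still-open variables together cover exactly {2, 4, 5, 6, 7, 8, 9} — 7 values for 7 variables — and 6 appears only in v_8's list, so v_8 = 6.
v_5 and v_6 share exactly the 2 values {2, 9}; by pigeonhole those values go to them, so strike 2, 9 from v_1, v_2, v_7.
That leaves v_1 = 8. Remove 8 from v_4.
So v_4 = 7.

7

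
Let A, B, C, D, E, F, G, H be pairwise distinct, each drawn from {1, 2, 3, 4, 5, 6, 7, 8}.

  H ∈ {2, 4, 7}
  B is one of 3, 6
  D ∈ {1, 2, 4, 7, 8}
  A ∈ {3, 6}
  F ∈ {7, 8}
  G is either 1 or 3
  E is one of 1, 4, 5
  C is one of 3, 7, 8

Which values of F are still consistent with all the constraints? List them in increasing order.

Among the 8 variables, 5 fits only E (and all 8 values in {1, 2, 3, 4, 5, 6, 7, 8} must be used), so E = 5.
The 2 variables A and B are confined to {3, 6}, which locks those values in; drop them from C, G.
G's domain is down to {1}, so G = 1. So D can't be 1.
C and F share exactly the 2 values {7, 8}; by pigeonhole those values go to them, so strike 7, 8 from D, H.
No further eliminations apply; F can still be any of 7, 8.

7, 8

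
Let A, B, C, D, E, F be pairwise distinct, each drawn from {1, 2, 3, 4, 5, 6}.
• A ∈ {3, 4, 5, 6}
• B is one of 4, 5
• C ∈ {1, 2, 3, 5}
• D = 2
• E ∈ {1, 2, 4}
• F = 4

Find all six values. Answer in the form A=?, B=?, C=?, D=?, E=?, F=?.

D has just one choice, so D = 2. Eliminate 2 elsewhere: C, E.
F must be 4 (only option left). Strike 4 from A, B, E.
B's domain is down to {5}, so B = 5. So A, C can't be 5.
E has just one choice, so E = 1. So C can't be 1.
C must be 3 (only option left). So A can't be 3.
That leaves A = 6.

A=6, B=5, C=3, D=2, E=1, F=4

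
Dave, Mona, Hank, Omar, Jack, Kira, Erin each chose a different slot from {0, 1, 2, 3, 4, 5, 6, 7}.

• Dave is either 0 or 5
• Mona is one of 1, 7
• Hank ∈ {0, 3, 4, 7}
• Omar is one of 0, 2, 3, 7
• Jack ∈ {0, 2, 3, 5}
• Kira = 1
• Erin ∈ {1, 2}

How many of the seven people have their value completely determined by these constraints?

Kira has just one choice, so Kira = 1. Eliminate 1 elsewhere: Mona, Erin.
Erin has just one choice, so Erin = 2. Remove 2 from Omar, Jack.
Mona's domain is down to {7}, so Mona = 7. Strike 7 from Hank, Omar.
The 4 still-open variables draw from only 4 values {0, 3, 4, 5}, so each is used; only Hank can be 4, hence Hank = 4.
Determined: Mona=7, Hank=4, Kira=1, Erin=2. The other people each still have more than one consistent value. That makes 4.

4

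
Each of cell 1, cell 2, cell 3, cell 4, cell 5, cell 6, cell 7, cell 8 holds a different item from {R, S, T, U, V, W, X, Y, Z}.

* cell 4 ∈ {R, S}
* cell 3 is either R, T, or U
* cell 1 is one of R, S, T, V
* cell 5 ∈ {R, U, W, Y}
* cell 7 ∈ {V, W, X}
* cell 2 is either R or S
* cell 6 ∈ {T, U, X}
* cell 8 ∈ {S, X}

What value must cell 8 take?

X

The 8 variables together cover exactly {R, S, T, U, V, W, X, Y} — 8 values for 8 variables — and Y appears only in cell 5's list, so cell 5 = Y.
The 7 still-open variables together cover exactly {R, S, T, U, V, W, X} — 7 values for 7 variables — and W appears only in cell 7's list, so cell 7 = W.
The 6 still-open variables together cover exactly {R, S, T, U, V, X} — 6 values for 6 variables — and V appears only in cell 1's list, so cell 1 = V.
The 2 variables cell 2 and cell 4 are confined to {R, S}, which locks those values in; drop them from cell 3, cell 8.
So cell 8 = X.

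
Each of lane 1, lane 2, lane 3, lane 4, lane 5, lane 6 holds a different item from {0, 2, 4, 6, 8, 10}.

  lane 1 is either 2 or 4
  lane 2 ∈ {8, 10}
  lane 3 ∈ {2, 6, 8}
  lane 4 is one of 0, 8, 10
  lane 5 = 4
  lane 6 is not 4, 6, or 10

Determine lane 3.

lane 5's domain is down to {4}, so lane 5 = 4. So lane 1 can't be 4.
lane 1 must be 2 (only option left). Strike 2 from lane 3, lane 6.
Among the 4 still-open variables, 6 fits only lane 3 (and all 4 values in {0, 6, 8, 10} must be used), so lane 3 = 6.

6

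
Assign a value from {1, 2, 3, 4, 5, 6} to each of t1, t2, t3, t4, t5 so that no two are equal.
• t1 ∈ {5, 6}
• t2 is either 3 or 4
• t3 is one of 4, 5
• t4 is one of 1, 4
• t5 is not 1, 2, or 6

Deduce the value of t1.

The 5 variables draw from only 5 values {1, 3, 4, 5, 6}, so each is used; only t4 can be 1, hence t4 = 1.
Among the 4 still-open variables, 6 fits only t1 (and all 4 values in {3, 4, 5, 6} must be used), so t1 = 6.

6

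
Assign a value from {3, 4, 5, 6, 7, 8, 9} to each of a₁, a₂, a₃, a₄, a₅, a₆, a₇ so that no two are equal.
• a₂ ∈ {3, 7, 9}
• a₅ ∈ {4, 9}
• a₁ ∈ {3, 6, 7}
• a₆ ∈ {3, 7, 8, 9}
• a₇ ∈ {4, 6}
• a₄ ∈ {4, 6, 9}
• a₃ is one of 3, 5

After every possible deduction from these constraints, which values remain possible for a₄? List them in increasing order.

The 7 variables draw from only 7 values {3, 4, 5, 6, 7, 8, 9}, so each is used; only a₃ can be 5, hence a₃ = 5.
The 6 still-open variables draw from only 6 values {3, 4, 6, 7, 8, 9}, so each is used; only a₆ can be 8, hence a₆ = 8.
a₄, a₅, a₇ share exactly the 3 values {4, 6, 9}; by pigeonhole those values go to them, so strike 4, 6, 9 from a₁, a₂.
No further eliminations apply; a₄ can still be any of 4, 6, 9.

4, 6, 9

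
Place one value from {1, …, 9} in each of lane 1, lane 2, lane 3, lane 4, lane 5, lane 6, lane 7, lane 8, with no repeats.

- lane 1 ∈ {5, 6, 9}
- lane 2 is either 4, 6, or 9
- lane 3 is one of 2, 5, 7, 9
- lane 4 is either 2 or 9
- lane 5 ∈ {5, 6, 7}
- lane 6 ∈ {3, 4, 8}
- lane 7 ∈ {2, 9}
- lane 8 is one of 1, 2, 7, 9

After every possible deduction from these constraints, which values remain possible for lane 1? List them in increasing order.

5, 6

lane 4 and lane 7 between them cover only {2, 9} — a naked pair. Remove those values from lane 1, lane 2, lane 3, lane 8.
The 3 variables lane 1, lane 3, lane 5 are confined to {5, 6, 7}, which locks those values in; drop them from lane 2, lane 8.
lane 2 must be 4 (only option left). Eliminate 4 elsewhere: lane 6.
That leaves lane 8 = 1.
No further eliminations apply; lane 1 can still be any of 5, 6.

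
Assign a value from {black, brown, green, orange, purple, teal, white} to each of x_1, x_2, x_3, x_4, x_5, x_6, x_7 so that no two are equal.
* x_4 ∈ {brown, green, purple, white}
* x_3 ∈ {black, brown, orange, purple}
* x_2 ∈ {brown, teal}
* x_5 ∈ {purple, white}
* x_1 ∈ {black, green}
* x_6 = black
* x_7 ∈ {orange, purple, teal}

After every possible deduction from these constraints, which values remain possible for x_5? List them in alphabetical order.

purple, white

x_6's domain is down to {black}, so x_6 = black. Remove black from x_1, x_3.
x_1 must be green (only option left). Strike green from x_4.
No further eliminations apply; x_5 can still be any of purple, white.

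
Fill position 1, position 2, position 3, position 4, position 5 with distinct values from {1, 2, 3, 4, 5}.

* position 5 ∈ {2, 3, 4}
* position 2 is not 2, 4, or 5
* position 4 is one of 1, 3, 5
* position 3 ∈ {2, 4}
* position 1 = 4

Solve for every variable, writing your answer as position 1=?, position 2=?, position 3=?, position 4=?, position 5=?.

position 1=4, position 2=1, position 3=2, position 4=5, position 5=3

position 1 has just one choice, so position 1 = 4. So position 3, position 5 can't be 4.
position 3 must be 2 (only option left). Remove 2 from position 5.
position 5 has just one choice, so position 5 = 3. Strike 3 from position 2, position 4.
position 2's domain is down to {1}, so position 2 = 1. So position 4 can't be 1.
position 4's domain is down to {5}, so position 4 = 5.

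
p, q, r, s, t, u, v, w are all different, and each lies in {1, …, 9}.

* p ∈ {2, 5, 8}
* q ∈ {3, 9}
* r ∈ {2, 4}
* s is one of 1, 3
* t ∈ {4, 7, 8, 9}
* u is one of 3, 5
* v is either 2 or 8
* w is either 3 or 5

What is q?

9

The 8 variables together cover exactly {1, 2, 3, 4, 5, 7, 8, 9} — 8 values for 8 variables — and 1 appears only in s's list, so s = 1.
Among the 7 still-open variables, 7 fits only t (and all 7 values in {2, 3, 4, 5, 7, 8, 9} must be used), so t = 7.
The 6 still-open variables together cover exactly {2, 3, 4, 5, 8, 9} — 6 values for 6 variables — and 4 appears only in r's list, so r = 4.
The 5 still-open variables draw from only 5 values {2, 3, 5, 8, 9}, so each is used; only q can be 9, hence q = 9.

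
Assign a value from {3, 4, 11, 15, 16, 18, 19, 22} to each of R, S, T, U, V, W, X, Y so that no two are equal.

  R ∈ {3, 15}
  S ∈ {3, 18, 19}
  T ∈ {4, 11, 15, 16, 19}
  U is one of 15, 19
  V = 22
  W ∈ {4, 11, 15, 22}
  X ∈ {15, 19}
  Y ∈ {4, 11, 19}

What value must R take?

3

V must be 22 (only option left). Strike 22 from W.
The 7 still-open variables draw from only 7 values {3, 4, 11, 15, 16, 18, 19}, so each is used; only T can be 16, hence T = 16.
Among the 6 still-open variables, 18 fits only S (and all 6 values in {3, 4, 11, 15, 18, 19} must be used), so S = 18.
The 5 still-open variables together cover exactly {3, 4, 11, 15, 19} — 5 values for 5 variables — and 3 appears only in R's list, so R = 3.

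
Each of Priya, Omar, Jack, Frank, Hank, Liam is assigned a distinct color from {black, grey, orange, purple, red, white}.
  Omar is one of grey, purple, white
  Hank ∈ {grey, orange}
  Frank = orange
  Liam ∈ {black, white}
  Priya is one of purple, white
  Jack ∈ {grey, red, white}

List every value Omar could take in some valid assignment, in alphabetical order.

Frank must be orange (only option left). Strike orange from Hank.
Hank has just one choice, so Hank = grey. Remove grey from Omar, Jack.
The 4 still-open variables draw from only 4 values {black, purple, red, white}, so each is used; only Liam can be black, hence Liam = black.
Among the 3 still-open variables, red fits only Jack (and all 3 values in {purple, red, white} must be used), so Jack = red.
No further eliminations apply; Omar can still be any of purple, white.

purple, white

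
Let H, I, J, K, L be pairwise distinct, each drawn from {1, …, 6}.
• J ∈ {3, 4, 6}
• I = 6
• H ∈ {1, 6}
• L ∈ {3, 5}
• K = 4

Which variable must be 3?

I must be 6 (only option left). So H, J can't be 6.
K's domain is down to {4}, so K = 4. So J can't be 4.
So 3 goes to J.

J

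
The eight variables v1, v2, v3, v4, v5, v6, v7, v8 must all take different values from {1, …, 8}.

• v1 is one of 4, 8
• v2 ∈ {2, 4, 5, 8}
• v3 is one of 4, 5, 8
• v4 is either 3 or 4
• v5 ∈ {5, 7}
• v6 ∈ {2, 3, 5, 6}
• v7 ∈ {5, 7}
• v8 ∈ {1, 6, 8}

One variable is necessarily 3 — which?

v4

The 8 variables together cover exactly {1, 2, 3, 4, 5, 6, 7, 8} — 8 values for 8 variables — and 1 appears only in v8's list, so v8 = 1.
The 7 still-open variables together cover exactly {2, 3, 4, 5, 6, 7, 8} — 7 values for 7 variables — and 6 appears only in v6's list, so v6 = 6.
The 6 still-open variables together cover exactly {2, 3, 4, 5, 7, 8} — 6 values for 6 variables — and 2 appears only in v2's list, so v2 = 2.
The 5 still-open variables together cover exactly {3, 4, 5, 7, 8} — 5 values for 5 variables — and 3 appears only in v4's list, so v4 = 3.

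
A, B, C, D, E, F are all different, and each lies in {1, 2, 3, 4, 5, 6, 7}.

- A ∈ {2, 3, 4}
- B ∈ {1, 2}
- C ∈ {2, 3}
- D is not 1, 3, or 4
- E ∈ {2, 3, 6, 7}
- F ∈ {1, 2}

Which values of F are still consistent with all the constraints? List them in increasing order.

The 2 variables B and F are confined to {1, 2}, which locks those values in; drop them from A, C, D, E.
C has just one choice, so C = 3. Eliminate 3 elsewhere: A, E.
A's domain is down to {4}, so A = 4.
No further eliminations apply; F can still be any of 1, 2.

1, 2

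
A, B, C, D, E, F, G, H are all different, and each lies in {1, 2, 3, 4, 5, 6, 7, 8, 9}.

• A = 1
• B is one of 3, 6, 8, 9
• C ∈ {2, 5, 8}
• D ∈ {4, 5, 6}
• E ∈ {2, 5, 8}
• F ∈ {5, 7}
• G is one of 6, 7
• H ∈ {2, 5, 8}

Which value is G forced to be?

A's domain is down to {1}, so A = 1.
The 3 variables C, E, H are confined to {2, 5, 8}, which locks those values in; drop them from B, D, F.
F has just one choice, so F = 7. Strike 7 from G.
So G = 6.

6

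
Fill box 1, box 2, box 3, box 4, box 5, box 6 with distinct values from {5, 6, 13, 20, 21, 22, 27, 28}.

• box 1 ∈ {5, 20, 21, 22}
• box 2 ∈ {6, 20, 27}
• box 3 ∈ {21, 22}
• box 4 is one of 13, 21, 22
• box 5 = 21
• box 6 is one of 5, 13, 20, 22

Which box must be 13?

box 5 has just one choice, so box 5 = 21. Eliminate 21 elsewhere: box 1, box 3, box 4.
That leaves box 3 = 22. Strike 22 from box 1, box 4, box 6.
So 13 goes to box 4.

box 4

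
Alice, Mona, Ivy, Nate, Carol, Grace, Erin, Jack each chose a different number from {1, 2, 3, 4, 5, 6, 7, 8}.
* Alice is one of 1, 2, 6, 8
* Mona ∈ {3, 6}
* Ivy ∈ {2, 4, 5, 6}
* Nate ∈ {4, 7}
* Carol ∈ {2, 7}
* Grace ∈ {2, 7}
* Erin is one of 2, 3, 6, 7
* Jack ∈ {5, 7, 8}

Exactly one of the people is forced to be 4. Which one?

The 8 variables draw from only 8 values {1, 2, 3, 4, 5, 6, 7, 8}, so each is used; only Alice can be 1, hence Alice = 1.
The 7 still-open variables draw from only 7 values {2, 3, 4, 5, 6, 7, 8}, so each is used; only Jack can be 8, hence Jack = 8.
The 6 still-open variables together cover exactly {2, 3, 4, 5, 6, 7} — 6 values for 6 variables — and 5 appears only in Ivy's list, so Ivy = 5.
The 5 still-open variables together cover exactly {2, 3, 4, 6, 7} — 5 values for 5 variables — and 4 appears only in Nate's list, so Nate = 4.

Nate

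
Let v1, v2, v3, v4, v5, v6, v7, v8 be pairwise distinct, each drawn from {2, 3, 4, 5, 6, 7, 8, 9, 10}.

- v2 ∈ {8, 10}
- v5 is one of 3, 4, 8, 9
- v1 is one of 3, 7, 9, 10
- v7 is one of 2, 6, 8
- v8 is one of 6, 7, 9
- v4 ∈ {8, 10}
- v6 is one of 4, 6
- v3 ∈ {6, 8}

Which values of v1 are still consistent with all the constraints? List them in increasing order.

The 8 variables together cover exactly {2, 3, 4, 6, 7, 8, 9, 10} — 8 values for 8 variables — and 2 appears only in v7's list, so v7 = 2.
v2 and v4 share exactly the 2 values {8, 10}; by pigeonhole those values go to them, so strike 8, 10 from v1, v3, v5.
v3 has just one choice, so v3 = 6. So v6, v8 can't be 6.
v6's domain is down to {4}, so v6 = 4. Remove 4 from v5.
No further eliminations apply; v1 can still be any of 3, 7, 9.

3, 7, 9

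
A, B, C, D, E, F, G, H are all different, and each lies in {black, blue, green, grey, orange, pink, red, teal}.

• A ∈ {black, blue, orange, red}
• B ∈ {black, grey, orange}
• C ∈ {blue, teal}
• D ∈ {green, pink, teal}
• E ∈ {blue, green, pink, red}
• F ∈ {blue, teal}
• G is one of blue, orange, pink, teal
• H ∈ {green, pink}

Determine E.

red

The 8 variables draw from only 8 values {black, blue, green, grey, orange, pink, red, teal}, so each is used; only B can be grey, hence B = grey.
Among the 7 still-open variables, black fits only A (and all 7 values in {black, blue, green, orange, pink, red, teal} must be used), so A = black.
Among the 6 still-open variables, orange fits only G (and all 6 values in {blue, green, orange, pink, red, teal} must be used), so G = orange.
The 5 still-open variables draw from only 5 values {blue, green, pink, red, teal}, so each is used; only E can be red, hence E = red.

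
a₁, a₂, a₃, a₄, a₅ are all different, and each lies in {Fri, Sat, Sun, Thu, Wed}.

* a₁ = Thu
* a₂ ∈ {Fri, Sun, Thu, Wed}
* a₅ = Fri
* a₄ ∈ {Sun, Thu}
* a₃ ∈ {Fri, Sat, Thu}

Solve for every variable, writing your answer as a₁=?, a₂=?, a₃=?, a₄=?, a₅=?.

a₁=Thu, a₂=Wed, a₃=Sat, a₄=Sun, a₅=Fri

a₁'s domain is down to {Thu}, so a₁ = Thu. So a₂, a₃, a₄ can't be Thu.
a₄'s domain is down to {Sun}, so a₄ = Sun. So a₂ can't be Sun.
a₅ must be Fri (only option left). Eliminate Fri elsewhere: a₂, a₃.
a₂'s domain is down to {Wed}, so a₂ = Wed.
a₃'s domain is down to {Sat}, so a₃ = Sat.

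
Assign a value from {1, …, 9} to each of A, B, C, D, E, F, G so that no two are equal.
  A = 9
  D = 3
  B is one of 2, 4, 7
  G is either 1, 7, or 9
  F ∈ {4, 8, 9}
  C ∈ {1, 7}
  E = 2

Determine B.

A has just one choice, so A = 9. So F, G can't be 9.
D's domain is down to {3}, so D = 3.
E must be 2 (only option left). Strike 2 from B.
The 4 still-open variables together cover exactly {1, 4, 7, 8} — 4 values for 4 variables — and 8 appears only in F's list, so F = 8.
Among the 3 still-open variables, 4 fits only B (and all 3 values in {1, 4, 7} must be used), so B = 4.

4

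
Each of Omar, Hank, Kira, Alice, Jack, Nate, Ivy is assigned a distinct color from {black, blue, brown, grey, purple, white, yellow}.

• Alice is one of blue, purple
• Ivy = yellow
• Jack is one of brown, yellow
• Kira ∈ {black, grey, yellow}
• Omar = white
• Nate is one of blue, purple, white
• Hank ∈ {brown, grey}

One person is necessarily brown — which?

Jack

Omar must be white (only option left). Eliminate white elsewhere: Nate.
Ivy has just one choice, so Ivy = yellow. Strike yellow from Kira, Jack.
So brown goes to Jack.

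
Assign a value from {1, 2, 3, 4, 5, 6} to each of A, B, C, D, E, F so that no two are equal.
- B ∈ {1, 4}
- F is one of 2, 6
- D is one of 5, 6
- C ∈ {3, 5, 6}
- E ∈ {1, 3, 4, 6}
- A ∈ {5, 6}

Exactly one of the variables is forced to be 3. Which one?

The 6 variables together cover exactly {1, 2, 3, 4, 5, 6} — 6 values for 6 variables — and 2 appears only in F's list, so F = 2.
The 2 variables A and D are confined to {5, 6}, which locks those values in; drop them from C, E.
So 3 goes to C.

C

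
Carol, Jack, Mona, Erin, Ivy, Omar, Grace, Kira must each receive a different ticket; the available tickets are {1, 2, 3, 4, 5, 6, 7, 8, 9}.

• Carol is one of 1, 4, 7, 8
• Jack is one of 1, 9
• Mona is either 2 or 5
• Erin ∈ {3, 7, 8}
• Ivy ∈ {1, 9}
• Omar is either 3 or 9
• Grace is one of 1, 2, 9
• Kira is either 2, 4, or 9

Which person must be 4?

The 8 variables draw from only 8 values {1, 2, 3, 4, 5, 7, 8, 9}, so each is used; only Mona can be 5, hence Mona = 5.
Jack and Ivy share exactly the 2 values {1, 9}; by pigeonhole those values go to them, so strike 1, 9 from Carol, Omar, Grace, Kira.
That leaves Omar = 3. So Erin can't be 3.
Grace has just one choice, so Grace = 2. Strike 2 from Kira.
So 4 goes to Kira.

Kira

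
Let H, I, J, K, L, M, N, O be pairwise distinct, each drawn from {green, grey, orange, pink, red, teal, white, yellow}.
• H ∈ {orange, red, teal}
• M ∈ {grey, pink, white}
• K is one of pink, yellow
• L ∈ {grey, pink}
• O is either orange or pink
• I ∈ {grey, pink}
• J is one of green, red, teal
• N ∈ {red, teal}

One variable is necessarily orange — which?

O

The 8 variables draw from only 8 values {green, grey, orange, pink, red, teal, white, yellow}, so each is used; only J can be green, hence J = green.
The 7 still-open variables draw from only 7 values {grey, orange, pink, red, teal, white, yellow}, so each is used; only M can be white, hence M = white.
Among the 6 still-open variables, yellow fits only K (and all 6 values in {grey, orange, pink, red, teal, yellow} must be used), so K = yellow.
I and L share exactly the 2 values {grey, pink}; by pigeonhole those values go to them, so strike grey, pink from O.
So orange goes to O.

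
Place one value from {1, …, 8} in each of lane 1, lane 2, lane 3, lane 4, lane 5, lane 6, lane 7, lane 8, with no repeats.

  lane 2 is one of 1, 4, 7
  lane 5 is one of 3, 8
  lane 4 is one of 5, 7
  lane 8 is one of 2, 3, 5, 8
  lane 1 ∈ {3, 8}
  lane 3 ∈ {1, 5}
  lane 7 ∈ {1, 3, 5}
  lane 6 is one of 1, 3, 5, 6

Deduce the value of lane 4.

7

The 8 variables draw from only 8 values {1, 2, 3, 4, 5, 6, 7, 8}, so each is used; only lane 8 can be 2, hence lane 8 = 2.
Among the 7 still-open variables, 4 fits only lane 2 (and all 7 values in {1, 3, 4, 5, 6, 7, 8} must be used), so lane 2 = 4.
Among the 6 still-open variables, 6 fits only lane 6 (and all 6 values in {1, 3, 5, 6, 7, 8} must be used), so lane 6 = 6.
Among the 5 still-open variables, 7 fits only lane 4 (and all 5 values in {1, 3, 5, 7, 8} must be used), so lane 4 = 7.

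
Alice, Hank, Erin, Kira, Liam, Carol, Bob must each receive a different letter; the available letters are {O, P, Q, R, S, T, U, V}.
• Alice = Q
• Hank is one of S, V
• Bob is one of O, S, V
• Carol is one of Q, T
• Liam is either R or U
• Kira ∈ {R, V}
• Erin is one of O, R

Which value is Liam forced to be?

Alice must be Q (only option left). Remove Q from Carol.
That leaves Carol = T.
Among the 5 still-open variables, U fits only Liam (and all 5 values in {O, R, S, U, V} must be used), so Liam = U.

U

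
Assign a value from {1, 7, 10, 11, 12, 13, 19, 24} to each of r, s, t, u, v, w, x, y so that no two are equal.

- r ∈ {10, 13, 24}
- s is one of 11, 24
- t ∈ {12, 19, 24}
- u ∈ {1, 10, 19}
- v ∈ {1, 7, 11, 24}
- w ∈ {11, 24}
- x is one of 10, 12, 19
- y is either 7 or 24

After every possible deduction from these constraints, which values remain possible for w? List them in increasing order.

The 8 variables together cover exactly {1, 7, 10, 11, 12, 13, 19, 24} — 8 values for 8 variables — and 13 appears only in r's list, so r = 13.
The 2 variables s and w are confined to {11, 24}, which locks those values in; drop them from t, v, y.
y must be 7 (only option left). Eliminate 7 elsewhere: v.
v must be 1 (only option left). Strike 1 from u.
No further eliminations apply; w can still be any of 11, 24.

11, 24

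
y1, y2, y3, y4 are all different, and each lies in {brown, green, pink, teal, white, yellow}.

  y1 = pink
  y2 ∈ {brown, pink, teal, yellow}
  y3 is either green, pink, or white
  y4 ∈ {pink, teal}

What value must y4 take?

y1's domain is down to {pink}, so y1 = pink. Remove pink from y2, y3, y4.
So y4 = teal.

teal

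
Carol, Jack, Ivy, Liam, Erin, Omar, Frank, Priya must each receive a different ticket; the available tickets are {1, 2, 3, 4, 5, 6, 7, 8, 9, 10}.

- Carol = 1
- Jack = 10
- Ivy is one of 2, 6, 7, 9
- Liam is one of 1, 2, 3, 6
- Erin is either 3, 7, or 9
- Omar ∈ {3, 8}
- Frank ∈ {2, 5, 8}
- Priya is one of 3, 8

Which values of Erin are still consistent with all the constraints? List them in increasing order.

Carol's domain is down to {1}, so Carol = 1. So Liam can't be 1.
Jack must be 10 (only option left).
The 2 variables Omar and Priya are confined to {3, 8}, which locks those values in; drop them from Liam, Erin, Frank.
No further eliminations apply; Erin can still be any of 7, 9.

7, 9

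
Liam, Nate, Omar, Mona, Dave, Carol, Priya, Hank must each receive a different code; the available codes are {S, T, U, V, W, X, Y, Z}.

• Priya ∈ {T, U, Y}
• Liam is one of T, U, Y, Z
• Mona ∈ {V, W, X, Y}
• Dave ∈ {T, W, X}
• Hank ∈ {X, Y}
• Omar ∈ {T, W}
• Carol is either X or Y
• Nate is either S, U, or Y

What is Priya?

U

The 8 variables together cover exactly {S, T, U, V, W, X, Y, Z} — 8 values for 8 variables — and S appears only in Nate's list, so Nate = S.
The 7 still-open variables together cover exactly {T, U, V, W, X, Y, Z} — 7 values for 7 variables — and V appears only in Mona's list, so Mona = V.
Among the 6 still-open variables, Z fits only Liam (and all 6 values in {T, U, W, X, Y, Z} must be used), so Liam = Z.
The 5 still-open variables draw from only 5 values {T, U, W, X, Y}, so each is used; only Priya can be U, hence Priya = U.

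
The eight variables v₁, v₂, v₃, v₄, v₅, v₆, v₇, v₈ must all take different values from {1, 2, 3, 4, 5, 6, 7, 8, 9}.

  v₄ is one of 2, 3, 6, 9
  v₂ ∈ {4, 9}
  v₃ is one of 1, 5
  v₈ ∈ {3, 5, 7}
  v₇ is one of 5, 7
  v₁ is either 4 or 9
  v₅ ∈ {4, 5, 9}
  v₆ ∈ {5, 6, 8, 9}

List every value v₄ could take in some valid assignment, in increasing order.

v₁ and v₂ share exactly the 2 values {4, 9}; by pigeonhole those values go to them, so strike 4, 9 from v₄, v₅, v₆.
v₅ has just one choice, so v₅ = 5. Strike 5 from v₃, v₆, v₇, v₈.
That leaves v₇ = 7. Eliminate 7 elsewhere: v₈.
That leaves v₈ = 3. Strike 3 from v₄.
v₃ must be 1 (only option left).
No further eliminations apply; v₄ can still be any of 2, 6.

2, 6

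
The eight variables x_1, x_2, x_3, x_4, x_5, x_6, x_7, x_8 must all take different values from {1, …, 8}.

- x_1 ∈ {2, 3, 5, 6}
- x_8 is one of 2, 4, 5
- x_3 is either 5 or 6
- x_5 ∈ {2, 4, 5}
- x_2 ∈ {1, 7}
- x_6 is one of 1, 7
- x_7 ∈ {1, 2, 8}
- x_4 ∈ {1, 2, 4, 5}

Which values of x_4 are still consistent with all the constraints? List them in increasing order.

2, 4, 5

Among the 8 variables, 3 fits only x_1 (and all 8 values in {1, 2, 3, 4, 5, 6, 7, 8} must be used), so x_1 = 3.
The 7 still-open variables draw from only 7 values {1, 2, 4, 5, 6, 7, 8}, so each is used; only x_3 can be 6, hence x_3 = 6.
Among the 6 still-open variables, 8 fits only x_7 (and all 6 values in {1, 2, 4, 5, 7, 8} must be used), so x_7 = 8.
x_2 and x_6 share exactly the 2 values {1, 7}; by pigeonhole those values go to them, so strike 1, 7 from x_4.
No further eliminations apply; x_4 can still be any of 2, 4, 5.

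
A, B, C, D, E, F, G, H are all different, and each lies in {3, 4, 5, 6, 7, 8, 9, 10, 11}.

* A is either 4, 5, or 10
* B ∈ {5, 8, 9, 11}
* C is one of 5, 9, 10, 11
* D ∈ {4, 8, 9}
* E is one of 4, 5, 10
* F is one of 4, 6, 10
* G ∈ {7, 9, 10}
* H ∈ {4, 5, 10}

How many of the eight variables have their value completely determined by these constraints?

Among the 8 variables, 6 fits only F (and all 8 values in {4, 5, 6, 7, 8, 9, 10, 11} must be used), so F = 6.
The 7 still-open variables draw from only 7 values {4, 5, 7, 8, 9, 10, 11}, so each is used; only G can be 7, hence G = 7.
The 3 variables A, E, H are confined to {4, 5, 10}, which locks those values in; drop them from B, C, D.
Determined: F=6, G=7. The other variables each still have more than one consistent value. That makes 2.

2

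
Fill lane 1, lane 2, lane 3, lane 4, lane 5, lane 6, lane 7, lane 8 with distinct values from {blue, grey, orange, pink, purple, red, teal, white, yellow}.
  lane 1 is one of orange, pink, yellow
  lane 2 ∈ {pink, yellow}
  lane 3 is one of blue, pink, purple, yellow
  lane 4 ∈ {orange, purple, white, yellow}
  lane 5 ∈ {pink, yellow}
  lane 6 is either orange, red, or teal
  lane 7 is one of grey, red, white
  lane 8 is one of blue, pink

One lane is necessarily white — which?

lane 4

lane 2 and lane 5 share exactly the 2 values {pink, yellow}; by pigeonhole those values go to them, so strike pink, yellow from lane 1, lane 3, lane 4, lane 8.
lane 1's domain is down to {orange}, so lane 1 = orange. Eliminate orange elsewhere: lane 4, lane 6.
That leaves lane 8 = blue. Strike blue from lane 3.
lane 3 has just one choice, so lane 3 = purple. Eliminate purple elsewhere: lane 4.
So white goes to lane 4.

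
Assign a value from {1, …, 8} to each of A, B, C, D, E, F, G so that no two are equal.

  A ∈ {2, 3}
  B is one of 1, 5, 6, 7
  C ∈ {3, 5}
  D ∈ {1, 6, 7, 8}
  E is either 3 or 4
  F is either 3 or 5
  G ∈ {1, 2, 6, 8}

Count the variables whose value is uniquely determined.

2

The 2 variables C and F are confined to {3, 5}, which locks those values in; drop them from A, B, E.
A's domain is down to {2}, so A = 2. Strike 2 from G.
E has just one choice, so E = 4.
Determined: A=2, E=4. The other variables each still have more than one consistent value. That makes 2.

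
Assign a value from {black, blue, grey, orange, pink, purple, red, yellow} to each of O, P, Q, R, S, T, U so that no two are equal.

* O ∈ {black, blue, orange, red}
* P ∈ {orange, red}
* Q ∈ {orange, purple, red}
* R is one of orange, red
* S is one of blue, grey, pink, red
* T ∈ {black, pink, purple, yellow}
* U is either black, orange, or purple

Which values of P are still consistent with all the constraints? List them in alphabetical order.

The 2 variables P and R are confined to {orange, red}, which locks those values in; drop them from O, Q, S, U.
Q has just one choice, so Q = purple. So T, U can't be purple.
U has just one choice, so U = black. Remove black from O, T.
O's domain is down to {blue}, so O = blue. Remove blue from S.
No further eliminations apply; P can still be any of orange, red.

orange, red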